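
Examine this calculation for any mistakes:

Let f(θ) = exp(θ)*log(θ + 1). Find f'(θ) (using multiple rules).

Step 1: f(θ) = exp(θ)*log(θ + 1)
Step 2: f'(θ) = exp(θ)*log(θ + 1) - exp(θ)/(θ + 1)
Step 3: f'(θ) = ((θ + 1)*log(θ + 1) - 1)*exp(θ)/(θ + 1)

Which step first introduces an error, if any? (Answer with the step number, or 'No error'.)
Step 2

Step 2 is incorrect due to a sign flip.
The step shows: exp(θ)*log(θ + 1) - exp(θ)/(θ + 1)
The correct value should be: exp(θ)*log(θ + 1) + exp(θ)/(θ + 1)

Explanation: The sign of one term was flipped: the term exp(θ)/(θ + 1) was incorrectly written as -exp(θ)/(θ + 1)
The later steps are derived from this incorrect expression, so the error originates in Step 2.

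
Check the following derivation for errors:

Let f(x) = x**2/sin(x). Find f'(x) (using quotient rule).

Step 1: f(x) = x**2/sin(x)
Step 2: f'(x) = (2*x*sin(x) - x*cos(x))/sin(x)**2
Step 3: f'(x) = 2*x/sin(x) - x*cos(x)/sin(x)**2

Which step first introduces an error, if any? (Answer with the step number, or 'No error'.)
Step 2

Step 2 is incorrect due to a wrong exponent.
The step shows: (2*x*sin(x) - x*cos(x))/sin(x)**2
The correct value should be: (-x**2*cos(x) + 2*x*sin(x))/sin(x)**2

Explanation: The exponent 2 on x was incorrectly written as 1: the term (-x**2*cos(x) + 2*x*sin(x))/sin(x)**2 was incorrectly written as (2*x*sin(x) - x*cos(x))/sin(x)**2
The later steps are derived from this incorrect expression, so the error originates in Step 2.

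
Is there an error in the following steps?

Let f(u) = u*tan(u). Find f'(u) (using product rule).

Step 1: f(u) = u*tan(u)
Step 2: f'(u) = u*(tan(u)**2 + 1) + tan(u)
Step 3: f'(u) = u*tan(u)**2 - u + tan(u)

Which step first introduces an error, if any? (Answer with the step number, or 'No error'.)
Step 3

Step 3 is incorrect due to a sign flip.
The step shows: u*tan(u)**2 - u + tan(u)
The correct value should be: u*tan(u)**2 + u + tan(u)

Explanation: The sign of one term was flipped: the term u was incorrectly written as -u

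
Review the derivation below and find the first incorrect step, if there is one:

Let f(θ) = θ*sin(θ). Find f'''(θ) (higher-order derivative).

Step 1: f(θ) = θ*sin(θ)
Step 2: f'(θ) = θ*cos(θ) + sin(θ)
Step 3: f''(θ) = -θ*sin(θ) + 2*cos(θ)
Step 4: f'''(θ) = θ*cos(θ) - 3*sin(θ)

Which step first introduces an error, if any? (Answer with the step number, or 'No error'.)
Step 4

Step 4 is incorrect due to a sign flip.
The step shows: θ*cos(θ) - 3*sin(θ)
The correct value should be: -θ*cos(θ) - 3*sin(θ)

Explanation: The sign of one term was flipped: the term -θ*cos(θ) was incorrectly written as θ*cos(θ)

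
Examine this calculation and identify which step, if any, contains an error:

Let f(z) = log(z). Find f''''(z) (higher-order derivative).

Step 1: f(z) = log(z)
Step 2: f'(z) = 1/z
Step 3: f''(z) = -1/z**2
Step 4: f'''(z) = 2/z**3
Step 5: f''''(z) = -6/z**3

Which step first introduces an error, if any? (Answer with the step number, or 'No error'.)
Step 5

Step 5 is incorrect due to a wrong exponent.
The step shows: -6/z**3
The correct value should be: -6/z**4

Explanation: The exponent -4 on z was incorrectly written as -3: the term -6/z**4 was incorrectly written as -6/z**3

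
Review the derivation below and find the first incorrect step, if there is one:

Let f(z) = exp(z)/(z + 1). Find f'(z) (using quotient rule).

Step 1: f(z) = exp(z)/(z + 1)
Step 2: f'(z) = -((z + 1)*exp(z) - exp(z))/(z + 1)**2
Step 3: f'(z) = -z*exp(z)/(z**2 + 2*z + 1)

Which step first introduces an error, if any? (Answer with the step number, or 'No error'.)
Step 2

Step 2 is incorrect due to a sign flip.
The step shows: -((z + 1)*exp(z) - exp(z))/(z + 1)**2
The correct value should be: ((z + 1)*exp(z) - exp(z))/(z + 1)**2

Explanation: The sign of the whole expression was flipped: the term ((z + 1)*exp(z) - exp(z))/(z + 1)**2 was incorrectly written as -((z + 1)*exp(z) - exp(z))/(z + 1)**2
The later steps are derived from this incorrect expression, so the error originates in Step 2.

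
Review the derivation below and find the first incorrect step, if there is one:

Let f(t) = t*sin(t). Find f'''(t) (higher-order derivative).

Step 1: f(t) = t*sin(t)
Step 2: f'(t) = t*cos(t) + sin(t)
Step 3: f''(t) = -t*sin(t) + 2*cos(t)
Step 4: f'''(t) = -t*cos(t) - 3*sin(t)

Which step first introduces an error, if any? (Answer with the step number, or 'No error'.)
No error

All steps in this derivation are correct.
The final answer f'''(t) = -t*cos(t) - 3*sin(t) is valid.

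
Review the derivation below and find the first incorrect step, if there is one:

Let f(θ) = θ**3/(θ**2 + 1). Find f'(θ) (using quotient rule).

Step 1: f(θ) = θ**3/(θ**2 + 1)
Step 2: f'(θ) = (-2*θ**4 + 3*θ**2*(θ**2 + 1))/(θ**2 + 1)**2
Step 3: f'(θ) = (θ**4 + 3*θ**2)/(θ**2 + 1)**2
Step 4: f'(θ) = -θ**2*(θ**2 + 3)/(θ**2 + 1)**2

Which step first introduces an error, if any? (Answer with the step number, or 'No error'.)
Step 4

Step 4 is incorrect due to a sign flip.
The step shows: -θ**2*(θ**2 + 3)/(θ**2 + 1)**2
The correct value should be: θ**2*(θ**2 + 3)/(θ**2 + 1)**2

Explanation: The sign of the whole expression was flipped: the term θ**2*(θ**2 + 3)/(θ**2 + 1)**2 was incorrectly written as -θ**2*(θ**2 + 3)/(θ**2 + 1)**2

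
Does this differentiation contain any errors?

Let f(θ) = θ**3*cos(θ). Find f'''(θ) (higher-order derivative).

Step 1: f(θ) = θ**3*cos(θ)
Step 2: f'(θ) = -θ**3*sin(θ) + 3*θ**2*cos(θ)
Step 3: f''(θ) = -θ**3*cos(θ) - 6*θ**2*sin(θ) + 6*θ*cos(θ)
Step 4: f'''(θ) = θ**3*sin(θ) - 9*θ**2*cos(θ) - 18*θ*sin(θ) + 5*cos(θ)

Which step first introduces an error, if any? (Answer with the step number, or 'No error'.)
Step 4

Step 4 is incorrect due to a wrong coefficient.
The step shows: θ**3*sin(θ) - 9*θ**2*cos(θ) - 18*θ*sin(θ) + 5*cos(θ)
The correct value should be: θ**3*sin(θ) - 9*θ**2*cos(θ) - 18*θ*sin(θ) + 6*cos(θ)

Explanation: The coefficient 6 was incorrectly written as 5: the term 6*cos(θ) was incorrectly written as 5*cos(θ)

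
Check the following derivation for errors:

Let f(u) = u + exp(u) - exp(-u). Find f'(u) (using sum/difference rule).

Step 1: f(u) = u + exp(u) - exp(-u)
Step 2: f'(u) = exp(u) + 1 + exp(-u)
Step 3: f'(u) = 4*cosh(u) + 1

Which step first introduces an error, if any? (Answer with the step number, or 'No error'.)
Step 3

Step 3 is incorrect due to a wrong coefficient.
The step shows: 4*cosh(u) + 1
The correct value should be: 2*cosh(u) + 1

Explanation: The coefficient 2 was incorrectly written as 4: the term 2*cosh(u) was incorrectly written as 4*cosh(u)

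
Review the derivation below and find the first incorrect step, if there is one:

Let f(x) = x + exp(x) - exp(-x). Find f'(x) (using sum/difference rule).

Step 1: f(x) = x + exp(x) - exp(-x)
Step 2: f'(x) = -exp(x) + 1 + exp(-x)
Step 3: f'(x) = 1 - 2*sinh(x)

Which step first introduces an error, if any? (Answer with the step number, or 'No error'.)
Step 2

Step 2 is incorrect due to a sign flip.
The step shows: -exp(x) + 1 + exp(-x)
The correct value should be: exp(x) + 1 + exp(-x)

Explanation: The sign of one term was flipped: the term exp(x) was incorrectly written as -exp(x)
The later steps are derived from this incorrect expression, so the error originates in Step 2.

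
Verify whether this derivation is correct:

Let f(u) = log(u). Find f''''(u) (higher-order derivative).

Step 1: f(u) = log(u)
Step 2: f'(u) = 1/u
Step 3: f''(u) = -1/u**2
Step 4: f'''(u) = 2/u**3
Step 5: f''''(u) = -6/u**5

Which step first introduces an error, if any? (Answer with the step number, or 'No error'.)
Step 5

Step 5 is incorrect due to a wrong exponent.
The step shows: -6/u**5
The correct value should be: -6/u**4

Explanation: The exponent -4 on u was incorrectly written as -5: the term -6/u**4 was incorrectly written as -6/u**5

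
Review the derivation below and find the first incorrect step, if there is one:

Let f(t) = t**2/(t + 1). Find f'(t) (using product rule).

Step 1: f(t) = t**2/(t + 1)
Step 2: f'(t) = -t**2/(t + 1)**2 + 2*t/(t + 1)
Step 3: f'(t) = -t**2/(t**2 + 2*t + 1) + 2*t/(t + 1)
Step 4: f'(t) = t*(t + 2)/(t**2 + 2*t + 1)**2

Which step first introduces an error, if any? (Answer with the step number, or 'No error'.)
Step 4

Step 4 is incorrect due to a wrong exponent.
The step shows: t*(t + 2)/(t**2 + 2*t + 1)**2
The correct value should be: t*(t + 2)/(t**2 + 2*t + 1)

Explanation: The exponent -1 on t**2 + 2*t + 1 was incorrectly written as -2: the term t*(t + 2)/(t**2 + 2*t + 1) was incorrectly written as t*(t + 2)/(t**2 + 2*t + 1)**2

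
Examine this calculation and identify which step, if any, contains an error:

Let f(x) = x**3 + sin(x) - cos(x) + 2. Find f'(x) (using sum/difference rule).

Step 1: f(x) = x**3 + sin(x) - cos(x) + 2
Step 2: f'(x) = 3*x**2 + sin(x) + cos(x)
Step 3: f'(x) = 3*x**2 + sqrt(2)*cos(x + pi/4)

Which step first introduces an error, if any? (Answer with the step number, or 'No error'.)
Step 3

Step 3 is incorrect due to a wrong trig function.
The step shows: 3*x**2 + sqrt(2)*cos(x + pi/4)
The correct value should be: 3*x**2 + sqrt(2)*sin(x + pi/4)

Explanation: sin(x + pi/4) was incorrectly written as cos(x + pi/4): the term sqrt(2)*sin(x + pi/4) was incorrectly written as sqrt(2)*cos(x + pi/4)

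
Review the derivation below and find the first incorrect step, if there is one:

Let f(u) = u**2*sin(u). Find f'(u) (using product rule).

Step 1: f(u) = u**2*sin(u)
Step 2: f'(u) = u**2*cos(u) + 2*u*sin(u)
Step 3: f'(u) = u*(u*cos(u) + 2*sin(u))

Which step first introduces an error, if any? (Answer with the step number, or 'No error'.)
No error

All steps in this derivation are correct.
The final answer f'(u) = u*(u*cos(u) + 2*sin(u)) is valid.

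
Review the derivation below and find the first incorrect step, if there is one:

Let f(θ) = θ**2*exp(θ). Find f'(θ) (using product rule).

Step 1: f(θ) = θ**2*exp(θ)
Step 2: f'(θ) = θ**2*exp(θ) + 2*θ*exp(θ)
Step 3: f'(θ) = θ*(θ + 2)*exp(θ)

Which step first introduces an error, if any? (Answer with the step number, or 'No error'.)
No error

All steps in this derivation are correct.
The final answer f'(θ) = θ*(θ + 2)*exp(θ) is valid.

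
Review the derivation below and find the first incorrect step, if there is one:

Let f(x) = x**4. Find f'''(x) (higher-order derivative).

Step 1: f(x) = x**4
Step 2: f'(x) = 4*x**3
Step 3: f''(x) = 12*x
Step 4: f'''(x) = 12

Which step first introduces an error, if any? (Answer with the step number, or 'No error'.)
Step 3

Step 3 is incorrect due to a wrong exponent.
The step shows: 12*x
The correct value should be: 12*x**2

Explanation: The exponent 2 on x was incorrectly written as 1: the term 12*x**2 was incorrectly written as 12*x
The later steps are derived from this incorrect expression, so the error originates in Step 3.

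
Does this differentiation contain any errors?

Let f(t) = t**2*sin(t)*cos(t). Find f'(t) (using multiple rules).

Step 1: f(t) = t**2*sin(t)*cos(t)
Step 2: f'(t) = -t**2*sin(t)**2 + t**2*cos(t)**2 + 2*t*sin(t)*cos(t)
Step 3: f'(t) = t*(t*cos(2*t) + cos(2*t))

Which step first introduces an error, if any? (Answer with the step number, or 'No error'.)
Step 3

Step 3 is incorrect due to a wrong trig function.
The step shows: t*(t*cos(2*t) + cos(2*t))
The correct value should be: t*(t*cos(2*t) + sin(2*t))

Explanation: sin(2*t) was incorrectly written as cos(2*t): the term t*(t*cos(2*t) + sin(2*t)) was incorrectly written as t*(t*cos(2*t) + cos(2*t))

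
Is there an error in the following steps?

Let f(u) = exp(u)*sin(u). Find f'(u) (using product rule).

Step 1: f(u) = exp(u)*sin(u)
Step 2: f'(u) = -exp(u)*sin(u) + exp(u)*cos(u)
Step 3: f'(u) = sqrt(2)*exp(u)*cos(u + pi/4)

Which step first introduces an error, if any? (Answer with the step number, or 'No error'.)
Step 2

Step 2 is incorrect due to a sign flip.
The step shows: -exp(u)*sin(u) + exp(u)*cos(u)
The correct value should be: exp(u)*sin(u) + exp(u)*cos(u)

Explanation: The sign of one term was flipped: the term exp(u)*sin(u) was incorrectly written as -exp(u)*sin(u)
The later steps are derived from this incorrect expression, so the error originates in Step 2.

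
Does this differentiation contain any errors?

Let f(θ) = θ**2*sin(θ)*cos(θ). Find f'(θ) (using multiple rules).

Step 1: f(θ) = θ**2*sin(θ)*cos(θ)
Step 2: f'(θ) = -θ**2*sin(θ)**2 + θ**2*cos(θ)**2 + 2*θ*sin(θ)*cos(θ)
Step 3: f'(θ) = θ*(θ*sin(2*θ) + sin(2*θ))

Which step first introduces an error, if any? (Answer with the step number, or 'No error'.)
Step 3

Step 3 is incorrect due to a wrong trig function.
The step shows: θ*(θ*sin(2*θ) + sin(2*θ))
The correct value should be: θ*(θ*cos(2*θ) + sin(2*θ))

Explanation: cos(2*θ) was incorrectly written as sin(2*θ): the term θ*(θ*cos(2*θ) + sin(2*θ)) was incorrectly written as θ*(θ*sin(2*θ) + sin(2*θ))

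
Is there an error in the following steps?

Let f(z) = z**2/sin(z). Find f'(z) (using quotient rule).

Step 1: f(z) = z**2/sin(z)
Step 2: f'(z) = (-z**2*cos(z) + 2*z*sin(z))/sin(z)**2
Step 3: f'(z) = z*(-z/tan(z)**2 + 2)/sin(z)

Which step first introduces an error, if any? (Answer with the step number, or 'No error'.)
Step 3

Step 3 is incorrect due to a wrong exponent.
The step shows: z*(-z/tan(z)**2 + 2)/sin(z)
The correct value should be: z*(-z/tan(z) + 2)/sin(z)

Explanation: The exponent -1 on tan(z) was incorrectly written as -2: the term z*(-z/tan(z) + 2)/sin(z) was incorrectly written as z*(-z/tan(z)**2 + 2)/sin(z)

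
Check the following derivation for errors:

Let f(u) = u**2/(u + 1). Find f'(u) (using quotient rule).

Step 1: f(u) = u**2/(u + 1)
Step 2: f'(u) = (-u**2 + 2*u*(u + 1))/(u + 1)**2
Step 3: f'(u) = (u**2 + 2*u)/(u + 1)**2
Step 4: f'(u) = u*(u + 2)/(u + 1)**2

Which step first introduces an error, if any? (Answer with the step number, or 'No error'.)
No error

All steps in this derivation are correct.
The final answer f'(u) = u*(u + 2)/(u + 1)**2 is valid.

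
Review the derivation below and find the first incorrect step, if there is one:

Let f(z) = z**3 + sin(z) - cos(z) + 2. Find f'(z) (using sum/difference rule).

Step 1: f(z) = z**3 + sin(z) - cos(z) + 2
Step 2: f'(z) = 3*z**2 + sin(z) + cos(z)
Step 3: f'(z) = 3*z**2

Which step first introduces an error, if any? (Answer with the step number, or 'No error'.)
Step 3

Step 3 is incorrect due to a dropped term.
The step shows: 3*z**2
The correct value should be: 3*z**2 + sqrt(2)*sin(z + pi/4)

Explanation: A term was dropped: the term sqrt(2)*sin(z + pi/4) was incorrectly omitted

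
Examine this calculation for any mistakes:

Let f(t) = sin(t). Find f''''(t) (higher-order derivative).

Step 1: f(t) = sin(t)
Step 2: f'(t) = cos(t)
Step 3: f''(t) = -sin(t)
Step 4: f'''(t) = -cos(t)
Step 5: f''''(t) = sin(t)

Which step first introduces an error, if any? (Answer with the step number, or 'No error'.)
No error

All steps in this derivation are correct.
The final answer f''''(t) = sin(t) is valid.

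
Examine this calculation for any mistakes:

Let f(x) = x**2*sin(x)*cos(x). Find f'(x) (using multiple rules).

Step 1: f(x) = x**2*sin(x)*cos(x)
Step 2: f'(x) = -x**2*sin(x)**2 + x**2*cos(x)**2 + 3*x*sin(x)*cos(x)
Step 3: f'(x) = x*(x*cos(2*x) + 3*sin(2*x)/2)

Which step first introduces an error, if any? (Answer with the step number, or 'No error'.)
Step 2

Step 2 is incorrect due to a wrong coefficient.
The step shows: -x**2*sin(x)**2 + x**2*cos(x)**2 + 3*x*sin(x)*cos(x)
The correct value should be: -x**2*sin(x)**2 + x**2*cos(x)**2 + 2*x*sin(x)*cos(x)

Explanation: The coefficient 2 was incorrectly written as 3: the term 2*x*sin(x)*cos(x) was incorrectly written as 3*x*sin(x)*cos(x)
The later steps are derived from this incorrect expression, so the error originates in Step 2.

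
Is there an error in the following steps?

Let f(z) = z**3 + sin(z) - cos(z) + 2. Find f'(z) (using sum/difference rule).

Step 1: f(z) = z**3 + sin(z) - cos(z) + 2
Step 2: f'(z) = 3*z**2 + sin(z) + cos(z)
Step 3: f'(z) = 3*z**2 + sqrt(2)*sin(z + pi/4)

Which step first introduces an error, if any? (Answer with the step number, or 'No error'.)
No error

All steps in this derivation are correct.
The final answer f'(z) = 3*z**2 + sqrt(2)*sin(z + pi/4) is valid.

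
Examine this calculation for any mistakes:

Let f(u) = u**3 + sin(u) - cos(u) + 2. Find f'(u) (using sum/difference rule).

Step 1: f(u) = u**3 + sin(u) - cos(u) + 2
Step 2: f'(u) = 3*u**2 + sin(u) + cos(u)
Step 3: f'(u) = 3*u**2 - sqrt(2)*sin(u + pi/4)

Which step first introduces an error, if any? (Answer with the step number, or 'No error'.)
Step 3

Step 3 is incorrect due to a sign flip.
The step shows: 3*u**2 - sqrt(2)*sin(u + pi/4)
The correct value should be: 3*u**2 + sqrt(2)*sin(u + pi/4)

Explanation: The sign of one term was flipped: the term sqrt(2)*sin(u + pi/4) was incorrectly written as -sqrt(2)*sin(u + pi/4)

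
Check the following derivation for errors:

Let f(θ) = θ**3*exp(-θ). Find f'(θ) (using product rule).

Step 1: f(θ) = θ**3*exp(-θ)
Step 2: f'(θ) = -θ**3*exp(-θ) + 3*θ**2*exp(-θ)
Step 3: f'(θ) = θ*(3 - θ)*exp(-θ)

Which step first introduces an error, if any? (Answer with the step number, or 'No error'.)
Step 3

Step 3 is incorrect due to a wrong exponent.
The step shows: θ*(3 - θ)*exp(-θ)
The correct value should be: θ**2*(3 - θ)*exp(-θ)

Explanation: The exponent 2 on θ was incorrectly written as 1: the term θ**2*(3 - θ)*exp(-θ) was incorrectly written as θ*(3 - θ)*exp(-θ)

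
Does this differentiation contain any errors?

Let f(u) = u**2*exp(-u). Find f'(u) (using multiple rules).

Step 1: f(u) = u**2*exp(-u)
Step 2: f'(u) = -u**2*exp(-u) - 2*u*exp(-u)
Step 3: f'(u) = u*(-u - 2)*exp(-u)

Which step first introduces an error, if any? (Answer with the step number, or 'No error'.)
Step 2

Step 2 is incorrect due to a sign flip.
The step shows: -u**2*exp(-u) - 2*u*exp(-u)
The correct value should be: -u**2*exp(-u) + 2*u*exp(-u)

Explanation: The sign of one term was flipped: the term 2*u*exp(-u) was incorrectly written as -2*u*exp(-u)
The later steps are derived from this incorrect expression, so the error originates in Step 2.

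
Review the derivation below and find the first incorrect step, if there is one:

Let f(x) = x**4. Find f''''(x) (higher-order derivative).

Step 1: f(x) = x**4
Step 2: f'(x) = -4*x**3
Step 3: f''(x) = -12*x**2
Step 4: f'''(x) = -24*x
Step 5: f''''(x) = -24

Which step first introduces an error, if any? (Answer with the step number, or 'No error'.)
Step 2

Step 2 is incorrect due to a sign flip.
The step shows: -4*x**3
The correct value should be: 4*x**3

Explanation: The sign of the whole expression was flipped: the term 4*x**3 was incorrectly written as -4*x**3
The later steps are derived from this incorrect expression, so the error originates in Step 2.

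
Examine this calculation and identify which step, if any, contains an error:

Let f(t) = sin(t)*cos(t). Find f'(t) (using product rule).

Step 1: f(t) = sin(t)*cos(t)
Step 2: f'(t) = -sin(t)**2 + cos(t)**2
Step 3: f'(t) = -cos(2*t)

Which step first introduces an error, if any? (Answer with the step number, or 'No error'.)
Step 3

Step 3 is incorrect due to a sign flip.
The step shows: -cos(2*t)
The correct value should be: cos(2*t)

Explanation: The sign of the whole expression was flipped: the term cos(2*t) was incorrectly written as -cos(2*t)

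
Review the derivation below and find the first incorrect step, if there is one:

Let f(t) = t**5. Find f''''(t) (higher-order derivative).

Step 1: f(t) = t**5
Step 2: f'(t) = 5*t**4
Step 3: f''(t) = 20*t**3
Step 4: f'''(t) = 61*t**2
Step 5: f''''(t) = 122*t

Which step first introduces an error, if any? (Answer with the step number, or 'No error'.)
Step 4

Step 4 is incorrect due to a wrong coefficient.
The step shows: 61*t**2
The correct value should be: 60*t**2

Explanation: The coefficient 60 was incorrectly written as 61: the term 60*t**2 was incorrectly written as 61*t**2
The later steps are derived from this incorrect expression, so the error originates in Step 4.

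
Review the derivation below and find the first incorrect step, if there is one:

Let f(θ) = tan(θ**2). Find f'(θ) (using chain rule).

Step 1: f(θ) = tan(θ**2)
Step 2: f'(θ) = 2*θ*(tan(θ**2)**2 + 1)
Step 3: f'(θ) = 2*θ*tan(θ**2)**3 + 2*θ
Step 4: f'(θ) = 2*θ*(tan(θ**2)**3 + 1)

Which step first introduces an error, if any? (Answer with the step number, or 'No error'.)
Step 3

Step 3 is incorrect due to a wrong exponent.
The step shows: 2*θ*tan(θ**2)**3 + 2*θ
The correct value should be: 2*θ*tan(θ**2)**2 + 2*θ

Explanation: The exponent 2 on tan(θ**2) was incorrectly written as 3: the term 2*θ*tan(θ**2)**2 was incorrectly written as 2*θ*tan(θ**2)**3
The later steps are derived from this incorrect expression, so the error originates in Step 3.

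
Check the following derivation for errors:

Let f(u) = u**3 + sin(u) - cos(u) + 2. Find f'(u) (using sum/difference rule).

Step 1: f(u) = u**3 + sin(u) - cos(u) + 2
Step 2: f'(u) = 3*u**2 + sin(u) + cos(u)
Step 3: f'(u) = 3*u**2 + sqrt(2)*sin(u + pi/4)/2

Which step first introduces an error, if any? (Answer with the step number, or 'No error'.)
Step 3

Step 3 is incorrect due to a wrong exponent.
The step shows: 3*u**2 + sqrt(2)*sin(u + pi/4)/2
The correct value should be: 3*u**2 + sqrt(2)*sin(u + pi/4)

Explanation: The exponent 1/2 on 2 was incorrectly written as -1/2: the term sqrt(2)*sin(u + pi/4) was incorrectly written as sqrt(2)*sin(u + pi/4)/2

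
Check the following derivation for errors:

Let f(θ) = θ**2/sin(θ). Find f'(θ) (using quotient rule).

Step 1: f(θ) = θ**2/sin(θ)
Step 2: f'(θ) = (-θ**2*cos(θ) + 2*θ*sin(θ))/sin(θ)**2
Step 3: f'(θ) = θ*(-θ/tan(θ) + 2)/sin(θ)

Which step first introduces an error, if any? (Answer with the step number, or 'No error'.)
No error

All steps in this derivation are correct.
The final answer f'(θ) = θ*(-θ/tan(θ) + 2)/sin(θ) is valid.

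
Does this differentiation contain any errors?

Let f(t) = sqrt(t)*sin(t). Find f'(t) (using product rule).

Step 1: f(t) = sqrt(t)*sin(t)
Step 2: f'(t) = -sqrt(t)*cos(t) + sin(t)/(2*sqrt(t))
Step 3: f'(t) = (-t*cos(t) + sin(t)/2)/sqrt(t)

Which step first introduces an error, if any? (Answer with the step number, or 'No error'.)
Step 2

Step 2 is incorrect due to a sign flip.
The step shows: -sqrt(t)*cos(t) + sin(t)/(2*sqrt(t))
The correct value should be: sqrt(t)*cos(t) + sin(t)/(2*sqrt(t))

Explanation: The sign of one term was flipped: the term sqrt(t)*cos(t) was incorrectly written as -sqrt(t)*cos(t)
The later steps are derived from this incorrect expression, so the error originates in Step 2.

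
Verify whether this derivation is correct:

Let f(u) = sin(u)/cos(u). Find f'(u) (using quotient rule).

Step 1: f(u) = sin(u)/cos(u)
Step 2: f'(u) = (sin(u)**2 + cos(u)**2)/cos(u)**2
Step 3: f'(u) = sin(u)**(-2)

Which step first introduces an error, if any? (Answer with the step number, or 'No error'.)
Step 3

Step 3 is incorrect due to a wrong trig function.
The step shows: sin(u)**(-2)
The correct value should be: cos(u)**(-2)

Explanation: cos(u) was incorrectly written as sin(u): the term cos(u)**(-2) was incorrectly written as sin(u)**(-2)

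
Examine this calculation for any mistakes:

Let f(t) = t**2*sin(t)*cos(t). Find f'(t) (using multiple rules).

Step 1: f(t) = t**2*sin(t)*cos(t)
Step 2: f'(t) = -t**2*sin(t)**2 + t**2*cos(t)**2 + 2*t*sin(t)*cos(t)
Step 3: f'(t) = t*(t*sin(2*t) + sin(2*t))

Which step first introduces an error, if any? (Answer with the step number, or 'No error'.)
Step 3

Step 3 is incorrect due to a wrong trig function.
The step shows: t*(t*sin(2*t) + sin(2*t))
The correct value should be: t*(t*cos(2*t) + sin(2*t))

Explanation: cos(2*t) was incorrectly written as sin(2*t): the term t*(t*cos(2*t) + sin(2*t)) was incorrectly written as t*(t*sin(2*t) + sin(2*t))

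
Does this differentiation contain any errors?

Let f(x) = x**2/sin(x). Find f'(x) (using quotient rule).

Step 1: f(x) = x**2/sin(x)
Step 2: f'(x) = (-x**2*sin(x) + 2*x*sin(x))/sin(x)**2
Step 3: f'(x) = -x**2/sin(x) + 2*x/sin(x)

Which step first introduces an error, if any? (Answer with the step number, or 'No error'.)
Step 2

Step 2 is incorrect due to a wrong trig function.
The step shows: (-x**2*sin(x) + 2*x*sin(x))/sin(x)**2
The correct value should be: (-x**2*cos(x) + 2*x*sin(x))/sin(x)**2

Explanation: cos(x) was incorrectly written as sin(x): the term (-x**2*cos(x) + 2*x*sin(x))/sin(x)**2 was incorrectly written as (-x**2*sin(x) + 2*x*sin(x))/sin(x)**2
The later steps are derived from this incorrect expression, so the error originates in Step 2.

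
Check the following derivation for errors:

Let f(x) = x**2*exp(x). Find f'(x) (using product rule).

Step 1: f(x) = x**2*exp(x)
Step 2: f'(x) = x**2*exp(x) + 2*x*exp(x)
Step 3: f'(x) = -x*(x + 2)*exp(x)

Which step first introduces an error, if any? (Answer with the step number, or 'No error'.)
Step 3

Step 3 is incorrect due to a sign flip.
The step shows: -x*(x + 2)*exp(x)
The correct value should be: x*(x + 2)*exp(x)

Explanation: The sign of the whole expression was flipped: the term x*(x + 2)*exp(x) was incorrectly written as -x*(x + 2)*exp(x)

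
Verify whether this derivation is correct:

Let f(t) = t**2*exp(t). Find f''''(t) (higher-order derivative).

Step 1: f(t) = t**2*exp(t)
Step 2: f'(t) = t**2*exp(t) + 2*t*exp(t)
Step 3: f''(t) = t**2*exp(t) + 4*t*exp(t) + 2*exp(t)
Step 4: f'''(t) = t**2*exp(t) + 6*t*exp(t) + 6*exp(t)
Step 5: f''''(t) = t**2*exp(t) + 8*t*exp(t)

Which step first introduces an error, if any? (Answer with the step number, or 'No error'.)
Step 5

Step 5 is incorrect due to a dropped term.
The step shows: t**2*exp(t) + 8*t*exp(t)
The correct value should be: t**2*exp(t) + 8*t*exp(t) + 12*exp(t)

Explanation: A term was dropped: the term 12*exp(t) was incorrectly omitted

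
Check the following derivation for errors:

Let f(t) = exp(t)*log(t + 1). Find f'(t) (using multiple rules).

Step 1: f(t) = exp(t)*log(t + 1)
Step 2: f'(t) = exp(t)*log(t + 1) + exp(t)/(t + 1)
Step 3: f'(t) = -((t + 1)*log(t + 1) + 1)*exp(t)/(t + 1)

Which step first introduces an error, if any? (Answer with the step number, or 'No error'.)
Step 3

Step 3 is incorrect due to a sign flip.
The step shows: -((t + 1)*log(t + 1) + 1)*exp(t)/(t + 1)
The correct value should be: ((t + 1)*log(t + 1) + 1)*exp(t)/(t + 1)

Explanation: The sign of the whole expression was flipped: the term ((t + 1)*log(t + 1) + 1)*exp(t)/(t + 1) was incorrectly written as -((t + 1)*log(t + 1) + 1)*exp(t)/(t + 1)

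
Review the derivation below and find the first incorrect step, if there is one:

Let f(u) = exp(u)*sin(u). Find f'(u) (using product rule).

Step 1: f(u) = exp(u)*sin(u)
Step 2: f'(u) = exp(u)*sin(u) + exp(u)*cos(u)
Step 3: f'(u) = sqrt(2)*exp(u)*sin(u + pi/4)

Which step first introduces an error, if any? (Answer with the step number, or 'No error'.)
No error

All steps in this derivation are correct.
The final answer f'(u) = sqrt(2)*exp(u)*sin(u + pi/4) is valid.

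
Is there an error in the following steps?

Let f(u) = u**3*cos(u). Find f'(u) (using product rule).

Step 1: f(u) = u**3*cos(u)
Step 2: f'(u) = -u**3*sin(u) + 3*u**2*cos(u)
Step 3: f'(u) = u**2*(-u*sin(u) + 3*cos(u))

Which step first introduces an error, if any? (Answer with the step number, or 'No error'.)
No error

All steps in this derivation are correct.
The final answer f'(u) = u**2*(-u*sin(u) + 3*cos(u)) is valid.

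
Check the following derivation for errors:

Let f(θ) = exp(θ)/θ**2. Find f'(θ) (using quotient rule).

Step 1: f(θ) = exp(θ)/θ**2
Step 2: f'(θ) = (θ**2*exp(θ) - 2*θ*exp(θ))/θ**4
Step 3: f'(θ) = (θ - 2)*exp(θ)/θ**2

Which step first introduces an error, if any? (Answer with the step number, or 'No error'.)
Step 3

Step 3 is incorrect due to a wrong exponent.
The step shows: (θ - 2)*exp(θ)/θ**2
The correct value should be: (θ - 2)*exp(θ)/θ**3

Explanation: The exponent -3 on θ was incorrectly written as -2: the term (θ - 2)*exp(θ)/θ**3 was incorrectly written as (θ - 2)*exp(θ)/θ**2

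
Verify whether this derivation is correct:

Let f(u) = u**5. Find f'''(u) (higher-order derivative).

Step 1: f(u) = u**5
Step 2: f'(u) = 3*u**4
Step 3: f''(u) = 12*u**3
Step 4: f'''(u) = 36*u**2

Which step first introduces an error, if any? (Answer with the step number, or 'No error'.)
Step 2

Step 2 is incorrect due to a wrong coefficient.
The step shows: 3*u**4
The correct value should be: 5*u**4

Explanation: The coefficient 5 was incorrectly written as 3: the term 5*u**4 was incorrectly written as 3*u**4
The later steps are derived from this incorrect expression, so the error originates in Step 2.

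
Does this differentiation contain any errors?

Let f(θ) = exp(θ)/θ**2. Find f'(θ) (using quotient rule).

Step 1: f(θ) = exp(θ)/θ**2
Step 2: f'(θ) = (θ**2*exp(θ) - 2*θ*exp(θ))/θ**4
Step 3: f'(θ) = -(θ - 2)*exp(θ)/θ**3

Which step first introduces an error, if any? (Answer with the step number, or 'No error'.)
Step 3

Step 3 is incorrect due to a sign flip.
The step shows: -(θ - 2)*exp(θ)/θ**3
The correct value should be: (θ - 2)*exp(θ)/θ**3

Explanation: The sign of the whole expression was flipped: the term (θ - 2)*exp(θ)/θ**3 was incorrectly written as -(θ - 2)*exp(θ)/θ**3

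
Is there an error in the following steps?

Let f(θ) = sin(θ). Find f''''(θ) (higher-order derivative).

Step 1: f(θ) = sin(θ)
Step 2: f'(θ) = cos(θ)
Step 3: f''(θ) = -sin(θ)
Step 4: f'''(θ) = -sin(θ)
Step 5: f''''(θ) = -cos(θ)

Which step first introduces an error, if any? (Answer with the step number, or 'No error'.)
Step 4

Step 4 is incorrect due to a wrong trig function.
The step shows: -sin(θ)
The correct value should be: -cos(θ)

Explanation: cos(θ) was incorrectly written as sin(θ): the term -cos(θ) was incorrectly written as -sin(θ)
The later steps are derived from this incorrect expression, so the error originates in Step 4.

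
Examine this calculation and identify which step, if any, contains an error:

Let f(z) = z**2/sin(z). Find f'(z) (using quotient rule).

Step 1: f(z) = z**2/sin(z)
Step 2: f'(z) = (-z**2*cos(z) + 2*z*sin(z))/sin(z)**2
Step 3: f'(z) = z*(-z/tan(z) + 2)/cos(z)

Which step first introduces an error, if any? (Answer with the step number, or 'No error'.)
Step 3

Step 3 is incorrect due to a wrong trig function.
The step shows: z*(-z/tan(z) + 2)/cos(z)
The correct value should be: z*(-z/tan(z) + 2)/sin(z)

Explanation: sin(z) was incorrectly written as cos(z): the term z*(-z/tan(z) + 2)/sin(z) was incorrectly written as z*(-z/tan(z) + 2)/cos(z)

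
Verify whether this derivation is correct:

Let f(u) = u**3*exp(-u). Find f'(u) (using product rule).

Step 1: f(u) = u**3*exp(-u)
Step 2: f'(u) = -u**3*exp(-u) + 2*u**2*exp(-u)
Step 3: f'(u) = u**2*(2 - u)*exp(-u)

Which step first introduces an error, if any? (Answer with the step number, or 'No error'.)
Step 2

Step 2 is incorrect due to a wrong coefficient.
The step shows: -u**3*exp(-u) + 2*u**2*exp(-u)
The correct value should be: -u**3*exp(-u) + 3*u**2*exp(-u)

Explanation: The coefficient 3 was incorrectly written as 2: the term 3*u**2*exp(-u) was incorrectly written as 2*u**2*exp(-u)
The later steps are derived from this incorrect expression, so the error originates in Step 2.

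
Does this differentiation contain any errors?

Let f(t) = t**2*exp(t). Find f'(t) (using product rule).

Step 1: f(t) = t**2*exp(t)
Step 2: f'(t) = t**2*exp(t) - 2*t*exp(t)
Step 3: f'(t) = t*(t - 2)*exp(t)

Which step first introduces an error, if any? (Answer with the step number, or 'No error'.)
Step 2

Step 2 is incorrect due to a sign flip.
The step shows: t**2*exp(t) - 2*t*exp(t)
The correct value should be: t**2*exp(t) + 2*t*exp(t)

Explanation: The sign of one term was flipped: the term 2*t*exp(t) was incorrectly written as -2*t*exp(t)
The later steps are derived from this incorrect expression, so the error originates in Step 2.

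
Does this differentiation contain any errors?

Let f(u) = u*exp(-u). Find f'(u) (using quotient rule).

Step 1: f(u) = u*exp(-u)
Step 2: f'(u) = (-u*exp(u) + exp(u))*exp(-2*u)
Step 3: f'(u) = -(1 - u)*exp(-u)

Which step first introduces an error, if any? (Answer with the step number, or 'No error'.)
Step 3

Step 3 is incorrect due to a sign flip.
The step shows: -(1 - u)*exp(-u)
The correct value should be: (1 - u)*exp(-u)

Explanation: The sign of the whole expression was flipped: the term (1 - u)*exp(-u) was incorrectly written as -(1 - u)*exp(-u)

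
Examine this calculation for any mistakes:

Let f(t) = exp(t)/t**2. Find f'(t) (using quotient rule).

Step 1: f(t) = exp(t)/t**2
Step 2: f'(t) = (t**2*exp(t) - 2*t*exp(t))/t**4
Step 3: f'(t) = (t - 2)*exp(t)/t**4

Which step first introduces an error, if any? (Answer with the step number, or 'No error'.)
Step 3

Step 3 is incorrect due to a wrong exponent.
The step shows: (t - 2)*exp(t)/t**4
The correct value should be: (t - 2)*exp(t)/t**3

Explanation: The exponent -3 on t was incorrectly written as -4: the term (t - 2)*exp(t)/t**3 was incorrectly written as (t - 2)*exp(t)/t**4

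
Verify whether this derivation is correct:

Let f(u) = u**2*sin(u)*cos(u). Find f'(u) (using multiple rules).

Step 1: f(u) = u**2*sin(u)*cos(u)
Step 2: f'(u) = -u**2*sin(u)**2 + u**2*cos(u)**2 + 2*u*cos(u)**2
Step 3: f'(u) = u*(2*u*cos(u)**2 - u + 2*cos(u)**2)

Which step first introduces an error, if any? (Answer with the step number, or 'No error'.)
Step 2

Step 2 is incorrect due to a wrong trig function.
The step shows: -u**2*sin(u)**2 + u**2*cos(u)**2 + 2*u*cos(u)**2
The correct value should be: -u**2*sin(u)**2 + u**2*cos(u)**2 + 2*u*sin(u)*cos(u)

Explanation: sin(u) was incorrectly written as cos(u): the term 2*u*sin(u)*cos(u) was incorrectly written as 2*u*cos(u)**2
The later steps are derived from this incorrect expression, so the error originates in Step 2.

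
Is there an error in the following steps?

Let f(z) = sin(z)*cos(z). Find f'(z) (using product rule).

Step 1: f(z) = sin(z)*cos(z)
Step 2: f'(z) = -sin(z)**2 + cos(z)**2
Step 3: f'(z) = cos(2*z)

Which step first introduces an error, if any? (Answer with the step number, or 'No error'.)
No error

All steps in this derivation are correct.
The final answer f'(z) = cos(2*z) is valid.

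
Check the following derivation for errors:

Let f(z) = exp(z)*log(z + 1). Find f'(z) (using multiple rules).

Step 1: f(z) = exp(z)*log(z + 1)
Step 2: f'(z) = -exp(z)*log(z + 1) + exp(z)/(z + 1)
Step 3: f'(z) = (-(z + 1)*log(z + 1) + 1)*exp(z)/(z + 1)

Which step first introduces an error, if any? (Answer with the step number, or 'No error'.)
Step 2

Step 2 is incorrect due to a sign flip.
The step shows: -exp(z)*log(z + 1) + exp(z)/(z + 1)
The correct value should be: exp(z)*log(z + 1) + exp(z)/(z + 1)

Explanation: The sign of one term was flipped: the term exp(z)*log(z + 1) was incorrectly written as -exp(z)*log(z + 1)
The later steps are derived from this incorrect expression, so the error originates in Step 2.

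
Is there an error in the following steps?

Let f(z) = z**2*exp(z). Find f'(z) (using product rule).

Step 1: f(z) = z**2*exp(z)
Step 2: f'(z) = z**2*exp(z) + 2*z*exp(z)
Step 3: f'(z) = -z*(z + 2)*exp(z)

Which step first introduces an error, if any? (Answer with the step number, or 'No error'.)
Step 3

Step 3 is incorrect due to a sign flip.
The step shows: -z*(z + 2)*exp(z)
The correct value should be: z*(z + 2)*exp(z)

Explanation: The sign of the whole expression was flipped: the term z*(z + 2)*exp(z) was incorrectly written as -z*(z + 2)*exp(z)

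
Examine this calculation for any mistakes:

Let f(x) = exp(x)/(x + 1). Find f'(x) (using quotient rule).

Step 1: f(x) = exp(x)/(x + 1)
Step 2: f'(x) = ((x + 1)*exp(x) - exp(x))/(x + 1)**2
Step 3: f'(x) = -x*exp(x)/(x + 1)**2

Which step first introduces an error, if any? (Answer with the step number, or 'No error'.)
Step 3

Step 3 is incorrect due to a sign flip.
The step shows: -x*exp(x)/(x + 1)**2
The correct value should be: x*exp(x)/(x + 1)**2

Explanation: The sign of the whole expression was flipped: the term x*exp(x)/(x + 1)**2 was incorrectly written as -x*exp(x)/(x + 1)**2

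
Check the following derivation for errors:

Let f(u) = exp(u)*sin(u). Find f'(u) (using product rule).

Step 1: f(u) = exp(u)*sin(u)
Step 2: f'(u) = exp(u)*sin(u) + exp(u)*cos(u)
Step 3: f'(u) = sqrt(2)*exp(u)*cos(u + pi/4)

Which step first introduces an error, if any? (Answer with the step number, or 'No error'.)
Step 3

Step 3 is incorrect due to a wrong trig function.
The step shows: sqrt(2)*exp(u)*cos(u + pi/4)
The correct value should be: sqrt(2)*exp(u)*sin(u + pi/4)

Explanation: sin(u + pi/4) was incorrectly written as cos(u + pi/4): the term sqrt(2)*exp(u)*sin(u + pi/4) was incorrectly written as sqrt(2)*exp(u)*cos(u + pi/4)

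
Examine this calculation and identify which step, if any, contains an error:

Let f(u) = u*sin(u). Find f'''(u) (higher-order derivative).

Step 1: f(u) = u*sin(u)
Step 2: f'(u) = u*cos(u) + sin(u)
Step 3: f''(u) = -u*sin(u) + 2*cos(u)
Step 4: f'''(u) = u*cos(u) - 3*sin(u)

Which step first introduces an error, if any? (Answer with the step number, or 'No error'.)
Step 4

Step 4 is incorrect due to a sign flip.
The step shows: u*cos(u) - 3*sin(u)
The correct value should be: -u*cos(u) - 3*sin(u)

Explanation: The sign of one term was flipped: the term -u*cos(u) was incorrectly written as u*cos(u)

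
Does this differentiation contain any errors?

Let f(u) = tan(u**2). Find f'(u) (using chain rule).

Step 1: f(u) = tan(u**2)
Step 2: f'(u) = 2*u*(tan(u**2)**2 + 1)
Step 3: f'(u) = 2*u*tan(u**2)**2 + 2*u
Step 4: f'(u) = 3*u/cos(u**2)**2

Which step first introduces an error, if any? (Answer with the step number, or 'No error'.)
Step 4

Step 4 is incorrect due to a wrong coefficient.
The step shows: 3*u/cos(u**2)**2
The correct value should be: 2*u/cos(u**2)**2

Explanation: The coefficient 2 was incorrectly written as 3: the term 2*u/cos(u**2)**2 was incorrectly written as 3*u/cos(u**2)**2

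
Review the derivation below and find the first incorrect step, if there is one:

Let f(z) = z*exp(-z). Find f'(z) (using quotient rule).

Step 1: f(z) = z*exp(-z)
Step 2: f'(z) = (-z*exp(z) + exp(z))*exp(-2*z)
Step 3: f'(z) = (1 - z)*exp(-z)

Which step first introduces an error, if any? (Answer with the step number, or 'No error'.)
No error

All steps in this derivation are correct.
The final answer f'(z) = (1 - z)*exp(-z) is valid.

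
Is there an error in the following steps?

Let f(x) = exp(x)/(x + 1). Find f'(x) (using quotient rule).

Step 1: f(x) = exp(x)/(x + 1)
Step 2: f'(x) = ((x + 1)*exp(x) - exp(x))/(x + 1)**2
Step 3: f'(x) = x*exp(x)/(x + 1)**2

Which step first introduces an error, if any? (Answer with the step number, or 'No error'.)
No error

All steps in this derivation are correct.
The final answer f'(x) = x*exp(x)/(x + 1)**2 is valid.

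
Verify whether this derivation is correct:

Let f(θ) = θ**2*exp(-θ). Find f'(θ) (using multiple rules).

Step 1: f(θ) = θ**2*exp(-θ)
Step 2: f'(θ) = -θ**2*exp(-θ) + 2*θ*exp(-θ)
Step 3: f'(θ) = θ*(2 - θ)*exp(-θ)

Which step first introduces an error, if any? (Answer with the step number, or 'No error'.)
No error

All steps in this derivation are correct.
The final answer f'(θ) = θ*(2 - θ)*exp(-θ) is valid.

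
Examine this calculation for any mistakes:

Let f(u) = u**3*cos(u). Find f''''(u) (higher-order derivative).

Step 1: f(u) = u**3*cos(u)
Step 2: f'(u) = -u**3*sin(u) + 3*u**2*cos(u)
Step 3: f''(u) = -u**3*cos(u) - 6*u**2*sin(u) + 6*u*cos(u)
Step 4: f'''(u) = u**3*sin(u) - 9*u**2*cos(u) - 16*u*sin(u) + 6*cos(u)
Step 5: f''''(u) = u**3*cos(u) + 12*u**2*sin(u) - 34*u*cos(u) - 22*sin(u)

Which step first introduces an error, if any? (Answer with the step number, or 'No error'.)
Step 4

Step 4 is incorrect due to a wrong coefficient.
The step shows: u**3*sin(u) - 9*u**2*cos(u) - 16*u*sin(u) + 6*cos(u)
The correct value should be: u**3*sin(u) - 9*u**2*cos(u) - 18*u*sin(u) + 6*cos(u)

Explanation: The coefficient -18 was incorrectly written as -16: the term -18*u*sin(u) was incorrectly written as -16*u*sin(u)
The later steps are derived from this incorrect expression, so the error originates in Step 4.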